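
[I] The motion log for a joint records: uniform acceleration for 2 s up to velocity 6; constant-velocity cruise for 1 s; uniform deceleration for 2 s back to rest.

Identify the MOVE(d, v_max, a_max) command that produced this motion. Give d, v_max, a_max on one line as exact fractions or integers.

a_max = 6/2 = 3
d_a = ½·6·2 = 6; d_c = 6·1 = 6
d = 2·6 + 6 = 18
t_c = 1 > 0 → v_max = v_peak = 6

d=18 v_max=6 a_max=3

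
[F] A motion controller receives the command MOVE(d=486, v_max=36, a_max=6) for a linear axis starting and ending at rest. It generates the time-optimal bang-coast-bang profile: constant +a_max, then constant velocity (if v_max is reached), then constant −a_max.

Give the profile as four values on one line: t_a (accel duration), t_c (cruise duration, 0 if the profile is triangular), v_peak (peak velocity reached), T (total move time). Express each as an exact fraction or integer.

(v_max)²/a_max = 36²/6 = 216
486 ≥ 216 so v_max reached
t_a = 36/6 = 6; v_peak = 36
d_cruise = 486 − 216 = 270; t_c = 270/36 = 15/2
T = 2·6 + 15/2 = 39/2

t_a=6 t_c=15/2 v_peak=36 T=39/2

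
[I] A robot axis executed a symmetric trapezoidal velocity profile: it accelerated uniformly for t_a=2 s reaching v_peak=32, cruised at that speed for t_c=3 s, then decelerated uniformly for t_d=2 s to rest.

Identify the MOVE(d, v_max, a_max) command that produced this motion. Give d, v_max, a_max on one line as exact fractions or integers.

d=160 v_max=32 a_max=16

a_max = 32/2 = 16
d_a = ½·32·2 = 32; d_c = 32·3 = 96
d = 2·32 + 96 = 160
t_c = 3 > 0 ⇒ limit active, v_max = 32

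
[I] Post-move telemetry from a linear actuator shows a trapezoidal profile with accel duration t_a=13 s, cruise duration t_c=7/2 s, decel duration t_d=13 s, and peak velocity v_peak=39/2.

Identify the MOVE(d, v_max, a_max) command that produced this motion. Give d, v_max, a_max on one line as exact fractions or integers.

d=1287/4 v_max=39/2 a_max=3/2

a_max = (39/2)/13 = 3/2
d_a = ½·39/2·13 = 507/4; d_c = 39/2·7/2 = 273/4
d = 2·507/4 + 273/4 = 1287/4
t_c = 7/2 > 0 → v_max = v_peak = 39/2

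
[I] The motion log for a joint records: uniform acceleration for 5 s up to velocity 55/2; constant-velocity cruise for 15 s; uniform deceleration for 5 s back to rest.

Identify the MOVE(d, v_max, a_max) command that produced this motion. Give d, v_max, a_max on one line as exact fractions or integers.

d=550 v_max=55/2 a_max=11/2

a_max = (55/2)/5 = 11/2
d_a = ½·55/2·5 = 275/4; d_c = 55/2·15 = 825/2
d = 2·275/4 + 825/2 = 550
t_c = 15 > 0 ⇒ limit active, v_max = 55/2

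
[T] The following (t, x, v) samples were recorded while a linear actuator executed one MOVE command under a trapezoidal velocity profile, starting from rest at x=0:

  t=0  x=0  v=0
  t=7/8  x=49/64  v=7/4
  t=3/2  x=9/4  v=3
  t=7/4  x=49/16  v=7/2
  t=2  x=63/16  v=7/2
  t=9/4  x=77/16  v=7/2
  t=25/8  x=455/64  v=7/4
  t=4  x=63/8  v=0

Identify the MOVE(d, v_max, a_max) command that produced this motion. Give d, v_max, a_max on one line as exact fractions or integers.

d=63/8 v_max=7/2 a_max=2

final state: t=4, x=63/8, v=0 → d = 63/8
a_max = (7/4−0)/(7/8−0) = 2
max v = 7/2 over t∈[7/4,9/4] → v_max = 7/2
check: 7/2·(7/4+1/2) = 63/8 ✓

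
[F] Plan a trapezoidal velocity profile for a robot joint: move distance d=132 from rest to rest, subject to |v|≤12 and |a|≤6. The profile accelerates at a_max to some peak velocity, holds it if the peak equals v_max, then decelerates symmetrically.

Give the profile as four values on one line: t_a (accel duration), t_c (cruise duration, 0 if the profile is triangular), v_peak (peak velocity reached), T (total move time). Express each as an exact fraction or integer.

v_max²/a_max = 12²/6 = 24
132 ≥ 24 ⇒ cruise phase
t_a = 12/6 = 2; v_peak = 12
d_cruise = 132 − 24 = 108; t_c = 108/12 = 9
T = 2·2 + 9 = 13

t_a=2 t_c=9 v_peak=12 T=13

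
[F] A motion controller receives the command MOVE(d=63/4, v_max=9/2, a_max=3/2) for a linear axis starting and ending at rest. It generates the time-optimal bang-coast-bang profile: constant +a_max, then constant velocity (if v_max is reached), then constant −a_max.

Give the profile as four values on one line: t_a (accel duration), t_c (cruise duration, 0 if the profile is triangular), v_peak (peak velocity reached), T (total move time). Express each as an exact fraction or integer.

vₘ²/aₘ = (9/2)²/(3/2) = 27/2
63/4 ≥ 27/2 so v_max reached
t_a = (9/2)/(3/2) = 3; v_peak = 9/2
d_cruise = 63/4 − 27/2 = 9/4; t_c = (9/4)/(9/2) = 1/2
T = 2·3 + 1/2 = 13/2

t_a=3 t_c=1/2 v_peak=9/2 T=13/2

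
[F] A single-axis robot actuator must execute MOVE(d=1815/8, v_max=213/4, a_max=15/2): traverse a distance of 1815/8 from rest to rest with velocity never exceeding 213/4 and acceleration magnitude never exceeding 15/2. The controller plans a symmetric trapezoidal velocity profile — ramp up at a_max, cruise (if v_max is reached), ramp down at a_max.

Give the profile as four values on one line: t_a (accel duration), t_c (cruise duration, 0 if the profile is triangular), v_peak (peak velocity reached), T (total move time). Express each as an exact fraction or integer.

t_a=11/2 t_c=0 v_peak=165/4 T=11

vₘ²/aₘ = (213/4)²/(15/2) = 15123/40
1815/8 < 15123/40 → triangular
v_peak = √(1815/8·15/2) = √(27225/16) = 165/4
t_a = (165/4)/(15/2) = 11/2; t_c = 0
T = 2·11/2 = 11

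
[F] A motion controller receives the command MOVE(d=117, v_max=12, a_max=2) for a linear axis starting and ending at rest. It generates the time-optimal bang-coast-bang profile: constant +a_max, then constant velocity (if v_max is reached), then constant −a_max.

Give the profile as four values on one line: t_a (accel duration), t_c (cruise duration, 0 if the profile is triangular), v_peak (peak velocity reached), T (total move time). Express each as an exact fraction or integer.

t_a=6 t_c=15/4 v_peak=12 T=63/4

(v_max)²/a_max = 12²/2 = 72
117 ≥ 72 → trapezoidal
t_a = 12/2 = 6; v_peak = 12
d_cruise = 117 − 72 = 45; t_c = 45/12 = 15/4
T = 2·6 + 15/4 = 63/4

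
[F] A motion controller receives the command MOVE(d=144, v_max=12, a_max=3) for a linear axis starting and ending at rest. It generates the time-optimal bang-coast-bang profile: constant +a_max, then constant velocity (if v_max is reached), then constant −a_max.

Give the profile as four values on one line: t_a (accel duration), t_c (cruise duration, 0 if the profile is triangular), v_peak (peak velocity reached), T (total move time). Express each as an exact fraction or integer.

t_a=4 t_c=8 v_peak=12 T=16

v_max²/a_max = 12²/3 = 48
144 ≥ 48 → trapezoidal
t_a = 12/3 = 4; v_peak = 12
d_cruise = 144 − 48 = 96; t_c = 96/12 = 8
T = 2·4 + 8 = 16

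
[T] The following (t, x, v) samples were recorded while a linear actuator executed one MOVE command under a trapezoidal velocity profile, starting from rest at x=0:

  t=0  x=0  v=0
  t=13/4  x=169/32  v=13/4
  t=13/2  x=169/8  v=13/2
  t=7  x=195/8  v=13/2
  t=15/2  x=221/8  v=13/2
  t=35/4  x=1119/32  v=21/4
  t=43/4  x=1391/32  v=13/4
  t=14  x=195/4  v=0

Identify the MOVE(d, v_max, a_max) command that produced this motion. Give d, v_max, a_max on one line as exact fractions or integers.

d=195/4 v_max=13/2 a_max=1

final state: t=14, x=195/4, v=0 → d = 195/4
a_max = (13/4−0)/(13/4−0) = 1
max v = 13/2 over t∈[13/2,15/2] → v_max = 13/2
check: 13/2·(13/2+1) = 195/4 ✓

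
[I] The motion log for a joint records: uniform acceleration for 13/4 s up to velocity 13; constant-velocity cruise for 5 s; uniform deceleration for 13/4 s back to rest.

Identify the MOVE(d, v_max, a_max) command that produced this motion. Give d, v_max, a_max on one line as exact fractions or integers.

d=429/4 v_max=13 a_max=4

a_max = 13/(13/4) = 4
d_a = ½·13·13/4 = 169/8; d_c = 13·5 = 65
d = 2·169/8 + 65 = 429/4
t_c = 5 > 0 ⇒ limit active, v_max = 13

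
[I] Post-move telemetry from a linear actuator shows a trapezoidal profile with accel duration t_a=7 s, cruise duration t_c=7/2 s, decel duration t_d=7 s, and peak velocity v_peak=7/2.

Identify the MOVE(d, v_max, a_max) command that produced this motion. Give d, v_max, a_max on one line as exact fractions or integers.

a_max = (7/2)/7 = 1/2
d_a = ½·7/2·7 = 49/4; d_c = 7/2·7/2 = 49/4
d = 2·49/4 + 49/4 = 147/4
t_c = 7/2 > 0 ⇒ limit active, v_max = 7/2

d=147/4 v_max=7/2 a_max=1/2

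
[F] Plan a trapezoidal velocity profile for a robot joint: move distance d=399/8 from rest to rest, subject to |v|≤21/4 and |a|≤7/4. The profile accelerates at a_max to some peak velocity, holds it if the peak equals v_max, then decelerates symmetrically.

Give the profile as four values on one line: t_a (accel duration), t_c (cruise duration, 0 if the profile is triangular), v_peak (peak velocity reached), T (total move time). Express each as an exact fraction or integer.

vₘ²/aₘ = (21/4)²/(7/4) = 63/4
399/8 ≥ 63/4 ⇒ cruise phase
t_a = (21/4)/(7/4) = 3; v_peak = 21/4
d_cruise = 399/8 − 63/4 = 273/8; t_c = (273/8)/(21/4) = 13/2
T = 2·3 + 13/2 = 25/2

t_a=3 t_c=13/2 v_peak=21/4 T=25/2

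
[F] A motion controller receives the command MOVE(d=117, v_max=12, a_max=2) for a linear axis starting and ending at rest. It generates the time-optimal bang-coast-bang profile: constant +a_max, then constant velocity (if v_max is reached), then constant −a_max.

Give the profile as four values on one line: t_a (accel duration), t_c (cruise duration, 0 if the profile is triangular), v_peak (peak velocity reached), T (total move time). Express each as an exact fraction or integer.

v_max²/a_max = 12²/2 = 72
117 ≥ 72 ⇒ cruise phase
t_a = 12/2 = 6; v_peak = 12
d_cruise = 117 − 72 = 45; t_c = 45/12 = 15/4
T = 2·6 + 15/4 = 63/4

t_a=6 t_c=15/4 v_peak=12 T=63/4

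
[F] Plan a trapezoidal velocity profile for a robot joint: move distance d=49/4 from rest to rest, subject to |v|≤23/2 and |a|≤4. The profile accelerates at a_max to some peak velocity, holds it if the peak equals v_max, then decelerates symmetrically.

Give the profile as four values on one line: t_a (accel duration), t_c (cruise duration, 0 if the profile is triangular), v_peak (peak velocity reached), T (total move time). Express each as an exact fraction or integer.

v_max²/a_max = (23/2)²/4 = 529/16
49/4 < 529/16 → triangular
v_peak = √(49/4·4) = √49 = 7
t_a = 7/4; t_c = 0
T = 2·7/4 = 7/2

t_a=7/4 t_c=0 v_peak=7 T=7/2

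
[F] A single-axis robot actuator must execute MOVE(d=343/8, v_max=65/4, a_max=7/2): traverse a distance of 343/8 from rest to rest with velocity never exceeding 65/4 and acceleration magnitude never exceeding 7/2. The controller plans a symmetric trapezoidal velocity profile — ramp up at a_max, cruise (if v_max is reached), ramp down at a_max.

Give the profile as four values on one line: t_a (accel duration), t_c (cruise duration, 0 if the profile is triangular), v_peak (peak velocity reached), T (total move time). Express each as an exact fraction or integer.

vₘ²/aₘ = (65/4)²/(7/2) = 4225/56
343/8 < 4225/56 so t_c = 0
v_peak = √(343/8·7/2) = √(2401/16) = 49/4
t_a = (49/4)/(7/2) = 7/2; t_c = 0
T = 2·7/2 = 7

t_a=7/2 t_c=0 v_peak=49/4 T=7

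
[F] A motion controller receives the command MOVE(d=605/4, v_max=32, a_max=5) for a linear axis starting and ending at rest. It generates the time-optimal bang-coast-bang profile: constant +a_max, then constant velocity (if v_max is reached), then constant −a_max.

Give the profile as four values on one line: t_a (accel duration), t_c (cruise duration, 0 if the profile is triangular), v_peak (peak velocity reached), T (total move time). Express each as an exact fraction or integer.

t_a=11/2 t_c=0 v_peak=55/2 T=11

v_max²/a_max = 32²/5 = 1024/5
605/4 < 1024/5 → triangular
v_peak = √(605/4·5) = √(3025/4) = 55/2
t_a = (55/2)/5 = 11/2; t_c = 0
T = 2·11/2 = 11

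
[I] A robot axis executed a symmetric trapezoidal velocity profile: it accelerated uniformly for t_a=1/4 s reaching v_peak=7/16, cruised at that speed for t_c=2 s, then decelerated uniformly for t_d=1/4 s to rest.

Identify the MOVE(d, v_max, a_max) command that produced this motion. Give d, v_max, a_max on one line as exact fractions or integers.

d=63/64 v_max=7/16 a_max=7/4

a_max = (7/16)/(1/4) = 7/4
d_a = ½·7/16·1/4 = 7/128; d_c = 7/16·2 = 7/8
d = 2·7/128 + 7/8 = 63/64
t_c = 2 > 0 → v_max = v_peak = 7/16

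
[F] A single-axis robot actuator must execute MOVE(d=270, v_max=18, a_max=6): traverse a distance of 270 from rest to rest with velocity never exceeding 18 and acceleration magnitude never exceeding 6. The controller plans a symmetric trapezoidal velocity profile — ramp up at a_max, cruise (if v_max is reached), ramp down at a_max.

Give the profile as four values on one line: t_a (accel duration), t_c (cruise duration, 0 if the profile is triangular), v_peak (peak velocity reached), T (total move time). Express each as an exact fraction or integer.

v_max²/a_max = 18²/6 = 54
270 ≥ 54 so v_max reached
t_a = 18/6 = 3; v_peak = 18
d_cruise = 270 − 54 = 216; t_c = 216/18 = 12
T = 2·3 + 12 = 18

t_a=3 t_c=12 v_peak=18 T=18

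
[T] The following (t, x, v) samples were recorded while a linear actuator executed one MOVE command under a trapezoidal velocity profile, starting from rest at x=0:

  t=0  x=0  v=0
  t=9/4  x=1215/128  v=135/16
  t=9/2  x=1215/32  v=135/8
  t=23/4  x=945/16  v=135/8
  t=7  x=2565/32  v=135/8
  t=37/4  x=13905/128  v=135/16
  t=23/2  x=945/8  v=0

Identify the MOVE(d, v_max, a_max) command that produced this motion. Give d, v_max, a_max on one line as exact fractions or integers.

final state: t=23/2, x=945/8, v=0 → d = 945/8
a_max = (135/16−0)/(9/4−0) = 15/4
max v = 135/8 over t∈[9/2,7] → v_max = 135/8
check: 135/8·(9/2+5/2) = 945/8 ✓

d=945/8 v_max=135/8 a_max=15/4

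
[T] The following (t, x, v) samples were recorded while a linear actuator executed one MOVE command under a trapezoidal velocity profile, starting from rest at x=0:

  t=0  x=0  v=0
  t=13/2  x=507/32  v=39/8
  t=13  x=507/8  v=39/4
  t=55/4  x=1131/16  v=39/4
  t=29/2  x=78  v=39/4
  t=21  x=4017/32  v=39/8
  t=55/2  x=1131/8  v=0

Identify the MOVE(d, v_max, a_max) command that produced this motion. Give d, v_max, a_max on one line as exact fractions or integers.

d=1131/8 v_max=39/4 a_max=3/4

final state: t=55/2, x=1131/8, v=0 → d = 1131/8
a_max = (39/8−0)/(13/2−0) = 3/4
max v = 39/4 over t∈[13,29/2] → v_max = 39/4
check: 39/4·(13+3/2) = 1131/8 ✓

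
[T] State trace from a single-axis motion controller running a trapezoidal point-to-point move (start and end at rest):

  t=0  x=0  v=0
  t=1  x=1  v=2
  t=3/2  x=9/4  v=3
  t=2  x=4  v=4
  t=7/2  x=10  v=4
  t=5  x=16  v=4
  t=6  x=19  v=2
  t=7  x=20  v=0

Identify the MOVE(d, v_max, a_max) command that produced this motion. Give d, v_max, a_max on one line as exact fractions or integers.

final state: t=7, x=20, v=0 → d = 20
a_max = (2−0)/(1−0) = 2
max v = 4 over t∈[2,5] → v_max = 4
check: 4·(2+3) = 20 ✓

d=20 v_max=4 a_max=2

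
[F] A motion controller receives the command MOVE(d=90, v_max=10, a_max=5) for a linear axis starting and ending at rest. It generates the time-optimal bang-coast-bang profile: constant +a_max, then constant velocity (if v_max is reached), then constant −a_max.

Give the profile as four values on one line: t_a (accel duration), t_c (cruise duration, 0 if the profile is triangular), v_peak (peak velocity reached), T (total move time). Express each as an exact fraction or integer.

vₘ²/aₘ = 10²/5 = 20
90 ≥ 20 ⇒ cruise phase
t_a = 10/5 = 2; v_peak = 10
d_cruise = 90 − 20 = 70; t_c = 70/10 = 7
T = 2·2 + 7 = 11

t_a=2 t_c=7 v_peak=10 T=11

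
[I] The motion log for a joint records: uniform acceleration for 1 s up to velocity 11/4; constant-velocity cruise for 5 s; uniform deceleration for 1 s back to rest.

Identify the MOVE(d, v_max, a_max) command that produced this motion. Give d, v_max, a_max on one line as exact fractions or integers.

d=33/2 v_max=11/4 a_max=11/4

a_max = (11/4)/1 = 11/4
d_a = ½·11/4·1 = 11/8; d_c = 11/4·5 = 55/4
d = 2·11/8 + 55/4 = 33/2
t_c = 5 > 0 → v_max = v_peak = 11/4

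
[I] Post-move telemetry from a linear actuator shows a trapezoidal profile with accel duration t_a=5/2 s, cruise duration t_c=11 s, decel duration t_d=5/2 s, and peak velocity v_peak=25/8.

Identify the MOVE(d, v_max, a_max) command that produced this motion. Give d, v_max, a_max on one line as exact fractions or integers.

a_max = (25/8)/(5/2) = 5/4
d_a = ½·25/8·5/2 = 125/32; d_c = 25/8·11 = 275/8
d = 2·125/32 + 275/8 = 675/16
t_c = 11 > 0 so v_max = 25/8

d=675/16 v_max=25/8 a_max=5/4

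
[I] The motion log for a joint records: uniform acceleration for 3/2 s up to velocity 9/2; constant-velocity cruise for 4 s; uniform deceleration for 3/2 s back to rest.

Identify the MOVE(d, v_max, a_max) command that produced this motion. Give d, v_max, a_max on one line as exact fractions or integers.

d=99/4 v_max=9/2 a_max=3

a_max = (9/2)/(3/2) = 3
d_a = ½·9/2·3/2 = 27/8; d_c = 9/2·4 = 18
d = 2·27/8 + 18 = 99/4
t_c = 4 > 0 ⇒ limit active, v_max = 9/2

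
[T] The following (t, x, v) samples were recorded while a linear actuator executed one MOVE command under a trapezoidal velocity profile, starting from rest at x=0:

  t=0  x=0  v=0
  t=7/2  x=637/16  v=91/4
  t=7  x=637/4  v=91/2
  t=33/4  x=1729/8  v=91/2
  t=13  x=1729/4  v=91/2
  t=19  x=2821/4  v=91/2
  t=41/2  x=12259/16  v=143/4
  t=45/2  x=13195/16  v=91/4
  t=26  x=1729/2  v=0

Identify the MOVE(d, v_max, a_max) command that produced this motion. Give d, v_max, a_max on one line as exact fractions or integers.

final state: t=26, x=1729/2, v=0 → d = 1729/2
a_max = (91/4−0)/(7/2−0) = 13/2
max v = 91/2 over t∈[7,19] → v_max = 91/2
check: 91/2·(7+12) = 1729/2 ✓

d=1729/2 v_max=91/2 a_max=13/2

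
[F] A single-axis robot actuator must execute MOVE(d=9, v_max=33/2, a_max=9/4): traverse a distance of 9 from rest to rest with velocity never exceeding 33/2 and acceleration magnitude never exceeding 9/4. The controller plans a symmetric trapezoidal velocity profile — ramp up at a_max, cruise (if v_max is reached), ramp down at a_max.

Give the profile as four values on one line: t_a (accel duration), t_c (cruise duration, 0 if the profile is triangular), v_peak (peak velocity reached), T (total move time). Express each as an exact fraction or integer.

t_a=2 t_c=0 v_peak=9/2 T=4

(v_max)²/a_max = (33/2)²/(9/4) = 121
9 < 121 → triangular
v_peak = √(9·9/4) = √(81/4) = 9/2
t_a = (9/2)/(9/4) = 2; t_c = 0
T = 2·2 = 4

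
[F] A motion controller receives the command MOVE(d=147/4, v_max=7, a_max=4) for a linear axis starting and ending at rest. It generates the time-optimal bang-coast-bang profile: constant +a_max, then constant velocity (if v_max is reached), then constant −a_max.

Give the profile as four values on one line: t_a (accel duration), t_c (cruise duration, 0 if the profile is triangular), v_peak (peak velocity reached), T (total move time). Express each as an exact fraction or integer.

v_max²/a_max = 7²/4 = 49/4
147/4 ≥ 49/4 ⇒ cruise phase
t_a = 7/4; v_peak = 7
d_cruise = 147/4 − 49/4 = 49/2; t_c = (49/2)/7 = 7/2
T = 2·7/4 + 7/2 = 7

t_a=7/4 t_c=7/2 v_peak=7 T=7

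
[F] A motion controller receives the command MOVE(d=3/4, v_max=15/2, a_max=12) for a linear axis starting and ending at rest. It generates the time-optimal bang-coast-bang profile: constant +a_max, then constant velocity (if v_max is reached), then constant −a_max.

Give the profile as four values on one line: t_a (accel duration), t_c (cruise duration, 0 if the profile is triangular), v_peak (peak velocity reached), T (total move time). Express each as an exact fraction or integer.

t_a=1/4 t_c=0 v_peak=3 T=1/2

v_max²/a_max = (15/2)²/12 = 75/16
3/4 < 75/16 → triangular
v_peak = √(3/4·12) = √9 = 3
t_a = 3/12 = 1/4; t_c = 0
T = 2·1/4 = 1/2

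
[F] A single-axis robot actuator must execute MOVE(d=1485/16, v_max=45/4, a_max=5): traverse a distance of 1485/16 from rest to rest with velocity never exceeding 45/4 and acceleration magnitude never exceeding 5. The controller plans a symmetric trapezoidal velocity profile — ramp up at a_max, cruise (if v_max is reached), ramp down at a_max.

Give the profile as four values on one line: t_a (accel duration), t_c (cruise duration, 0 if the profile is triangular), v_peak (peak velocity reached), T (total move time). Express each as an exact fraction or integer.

t_a=9/4 t_c=6 v_peak=45/4 T=21/2

v_max²/a_max = (45/4)²/5 = 405/16
1485/16 ≥ 405/16 ⇒ cruise phase
t_a = (45/4)/5 = 9/4; v_peak = 45/4
d_cruise = 1485/16 − 405/16 = 135/2; t_c = (135/2)/(45/4) = 6
T = 2·9/4 + 6 = 21/2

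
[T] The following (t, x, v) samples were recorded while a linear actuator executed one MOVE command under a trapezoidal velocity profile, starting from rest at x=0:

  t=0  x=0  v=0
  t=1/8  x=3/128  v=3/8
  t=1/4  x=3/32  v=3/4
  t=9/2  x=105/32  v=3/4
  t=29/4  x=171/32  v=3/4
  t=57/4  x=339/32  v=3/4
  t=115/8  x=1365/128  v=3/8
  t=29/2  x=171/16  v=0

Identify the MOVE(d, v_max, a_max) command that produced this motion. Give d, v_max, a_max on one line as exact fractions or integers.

final state: t=29/2, x=171/16, v=0 → d = 171/16
a_max = (3/8−0)/(1/8−0) = 3
max v = 3/4 over t∈[1/4,57/4] → v_max = 3/4
check: 3/4·(1/4+14) = 171/16 ✓

d=171/16 v_max=3/4 a_max=3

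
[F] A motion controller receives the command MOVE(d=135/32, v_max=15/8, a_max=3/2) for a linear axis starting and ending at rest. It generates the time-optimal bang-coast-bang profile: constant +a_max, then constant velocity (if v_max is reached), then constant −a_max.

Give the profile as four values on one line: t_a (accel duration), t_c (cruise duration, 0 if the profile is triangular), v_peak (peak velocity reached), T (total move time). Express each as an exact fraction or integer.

t_a=5/4 t_c=1 v_peak=15/8 T=7/2

vₘ²/aₘ = (15/8)²/(3/2) = 75/32
135/32 ≥ 75/32 so v_max reached
t_a = (15/8)/(3/2) = 5/4; v_peak = 15/8
d_cruise = 135/32 − 75/32 = 15/8; t_c = (15/8)/(15/8) = 1
T = 2·5/4 + 1 = 7/2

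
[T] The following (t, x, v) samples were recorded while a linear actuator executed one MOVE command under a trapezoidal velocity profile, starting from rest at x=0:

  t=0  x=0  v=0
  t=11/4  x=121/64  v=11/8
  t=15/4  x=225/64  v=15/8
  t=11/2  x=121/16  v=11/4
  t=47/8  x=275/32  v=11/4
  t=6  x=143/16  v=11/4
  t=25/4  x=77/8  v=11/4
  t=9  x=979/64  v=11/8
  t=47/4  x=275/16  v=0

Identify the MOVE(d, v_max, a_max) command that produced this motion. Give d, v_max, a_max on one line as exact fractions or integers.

d=275/16 v_max=11/4 a_max=1/2

final state: t=47/4, x=275/16, v=0 → d = 275/16
a_max = (11/8−0)/(11/4−0) = 1/2
max v = 11/4 over t∈[11/2,25/4] → v_max = 11/4
check: 11/4·(11/2+3/4) = 275/16 ✓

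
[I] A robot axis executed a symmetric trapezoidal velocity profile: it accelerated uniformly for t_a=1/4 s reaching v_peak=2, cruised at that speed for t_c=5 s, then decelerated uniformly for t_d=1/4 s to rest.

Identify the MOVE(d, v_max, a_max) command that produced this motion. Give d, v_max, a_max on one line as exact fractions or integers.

a_max = 2/(1/4) = 8
d_a = ½·2·1/4 = 1/4; d_c = 2·5 = 10
d = 2·1/4 + 10 = 21/2
t_c = 5 > 0 so v_max = 2

d=21/2 v_max=2 a_max=8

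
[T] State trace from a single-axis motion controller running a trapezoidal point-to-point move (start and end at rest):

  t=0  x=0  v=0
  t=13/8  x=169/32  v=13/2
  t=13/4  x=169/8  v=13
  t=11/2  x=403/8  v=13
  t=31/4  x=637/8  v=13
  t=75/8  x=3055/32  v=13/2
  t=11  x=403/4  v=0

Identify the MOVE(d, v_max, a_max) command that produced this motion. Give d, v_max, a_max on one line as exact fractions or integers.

d=403/4 v_max=13 a_max=4

final state: t=11, x=403/4, v=0 → d = 403/4
a_max = (13/2−0)/(13/8−0) = 4
max v = 13 over t∈[13/4,31/4] → v_max = 13
check: 13·(13/4+9/2) = 403/4 ✓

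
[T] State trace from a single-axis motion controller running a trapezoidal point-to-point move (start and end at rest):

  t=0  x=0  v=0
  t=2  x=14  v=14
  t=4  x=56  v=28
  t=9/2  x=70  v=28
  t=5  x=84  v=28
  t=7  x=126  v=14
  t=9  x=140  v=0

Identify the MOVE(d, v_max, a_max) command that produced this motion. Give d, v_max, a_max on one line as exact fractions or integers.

d=140 v_max=28 a_max=7

final state: t=9, x=140, v=0 → d = 140
a_max = (14−0)/(2−0) = 7
max v = 28 over t∈[4,5] → v_max = 28
check: 28·(4+1) = 140 ✓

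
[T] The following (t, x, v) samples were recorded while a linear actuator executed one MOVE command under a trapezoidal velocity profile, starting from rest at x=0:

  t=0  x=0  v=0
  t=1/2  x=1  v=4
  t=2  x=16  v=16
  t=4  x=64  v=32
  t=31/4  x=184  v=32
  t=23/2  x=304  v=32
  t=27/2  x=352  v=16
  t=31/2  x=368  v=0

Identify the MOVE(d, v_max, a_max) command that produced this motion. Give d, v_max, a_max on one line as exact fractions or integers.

final state: t=31/2, x=368, v=0 → d = 368
a_max = (4−0)/(1/2−0) = 8
max v = 32 over t∈[4,23/2] → v_max = 32
check: 32·(4+15/2) = 368 ✓

d=368 v_max=32 a_max=8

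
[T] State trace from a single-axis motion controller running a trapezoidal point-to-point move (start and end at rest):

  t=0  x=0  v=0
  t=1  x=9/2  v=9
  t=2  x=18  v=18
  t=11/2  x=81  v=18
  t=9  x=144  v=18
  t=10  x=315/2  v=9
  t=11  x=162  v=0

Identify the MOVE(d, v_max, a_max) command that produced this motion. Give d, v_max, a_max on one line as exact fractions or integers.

d=162 v_max=18 a_max=9

final state: t=11, x=162, v=0 → d = 162
a_max = (9−0)/(1−0) = 9
max v = 18 over t∈[2,9] → v_max = 18
check: 18·(2+7) = 162 ✓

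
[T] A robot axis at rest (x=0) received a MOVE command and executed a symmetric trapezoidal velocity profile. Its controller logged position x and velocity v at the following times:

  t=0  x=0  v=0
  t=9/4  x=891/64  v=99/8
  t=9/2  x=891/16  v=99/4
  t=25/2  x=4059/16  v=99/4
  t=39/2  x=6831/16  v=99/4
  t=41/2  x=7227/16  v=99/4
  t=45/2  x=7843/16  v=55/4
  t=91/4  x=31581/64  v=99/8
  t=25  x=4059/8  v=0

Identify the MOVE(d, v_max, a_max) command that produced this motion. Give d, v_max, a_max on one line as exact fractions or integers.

d=4059/8 v_max=99/4 a_max=11/2

final state: t=25, x=4059/8, v=0 → d = 4059/8
a_max = (99/8−0)/(9/4−0) = 11/2
max v = 99/4 over t∈[9/2,41/2] → v_max = 99/4
check: 99/4·(9/2+16) = 4059/8 ✓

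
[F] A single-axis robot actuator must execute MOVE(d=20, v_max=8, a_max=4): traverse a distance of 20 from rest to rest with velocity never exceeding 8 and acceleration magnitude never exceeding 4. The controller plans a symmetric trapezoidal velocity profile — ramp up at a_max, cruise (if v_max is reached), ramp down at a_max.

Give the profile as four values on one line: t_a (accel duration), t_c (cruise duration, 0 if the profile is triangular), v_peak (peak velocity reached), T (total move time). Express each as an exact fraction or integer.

v_max²/a_max = 8²/4 = 16
20 ≥ 16 → trapezoidal
t_a = 8/4 = 2; v_peak = 8
d_cruise = 20 − 16 = 4; t_c = 4/8 = 1/2
T = 2·2 + 1/2 = 9/2

t_a=2 t_c=1/2 v_peak=8 T=9/2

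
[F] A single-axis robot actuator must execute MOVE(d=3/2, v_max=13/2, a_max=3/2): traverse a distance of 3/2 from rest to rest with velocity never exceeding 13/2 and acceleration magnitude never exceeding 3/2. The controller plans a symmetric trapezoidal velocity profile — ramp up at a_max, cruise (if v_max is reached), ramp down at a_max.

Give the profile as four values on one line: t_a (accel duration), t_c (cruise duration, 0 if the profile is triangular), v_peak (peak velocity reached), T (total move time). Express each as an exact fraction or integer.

vₘ²/aₘ = (13/2)²/(3/2) = 169/6
3/2 < 169/6 → triangular
v_peak = √(3/2·3/2) = √(9/4) = 3/2
t_a = (3/2)/(3/2) = 1; t_c = 0
T = 2·1 = 2

t_a=1 t_c=0 v_peak=3/2 T=2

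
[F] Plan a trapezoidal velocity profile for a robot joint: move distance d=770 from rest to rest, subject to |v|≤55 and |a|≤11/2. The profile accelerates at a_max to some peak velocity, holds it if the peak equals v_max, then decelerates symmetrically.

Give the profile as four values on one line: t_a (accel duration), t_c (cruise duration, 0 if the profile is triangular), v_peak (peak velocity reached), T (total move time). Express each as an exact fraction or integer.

t_a=10 t_c=4 v_peak=55 T=24

v_max²/a_max = 55²/(11/2) = 550
770 ≥ 550 so v_max reached
t_a = 55/(11/2) = 10; v_peak = 55
d_cruise = 770 − 550 = 220; t_c = 220/55 = 4
T = 2·10 + 4 = 24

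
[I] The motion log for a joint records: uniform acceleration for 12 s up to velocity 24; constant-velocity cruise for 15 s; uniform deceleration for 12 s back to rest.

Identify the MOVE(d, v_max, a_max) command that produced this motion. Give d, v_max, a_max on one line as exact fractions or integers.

d=648 v_max=24 a_max=2

a_max = 24/12 = 2
d_a = ½·24·12 = 144; d_c = 24·15 = 360
d = 2·144 + 360 = 648
t_c = 15 > 0 → v_max = v_peak = 24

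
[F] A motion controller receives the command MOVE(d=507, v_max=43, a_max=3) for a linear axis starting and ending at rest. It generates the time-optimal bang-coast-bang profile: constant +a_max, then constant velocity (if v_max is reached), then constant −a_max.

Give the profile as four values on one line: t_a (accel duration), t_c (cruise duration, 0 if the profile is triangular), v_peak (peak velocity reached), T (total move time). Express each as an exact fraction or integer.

vₘ²/aₘ = 43²/3 = 1849/3
507 < 1849/3 so t_c = 0
v_peak = √(507·3) = √1521 = 39
t_a = 39/3 = 13; t_c = 0
T = 2·13 = 26

t_a=13 t_c=0 v_peak=39 T=26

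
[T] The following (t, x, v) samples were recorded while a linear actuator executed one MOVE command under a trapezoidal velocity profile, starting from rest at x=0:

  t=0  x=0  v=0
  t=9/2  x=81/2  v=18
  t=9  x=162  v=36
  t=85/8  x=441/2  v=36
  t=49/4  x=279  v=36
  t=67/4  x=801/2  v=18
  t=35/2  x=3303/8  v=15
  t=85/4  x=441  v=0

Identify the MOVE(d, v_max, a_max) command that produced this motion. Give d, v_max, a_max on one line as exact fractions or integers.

final state: t=85/4, x=441, v=0 → d = 441
a_max = (18−0)/(9/2−0) = 4
max v = 36 over t∈[9,49/4] → v_max = 36
check: 36·(9+13/4) = 441 ✓

d=441 v_max=36 a_max=4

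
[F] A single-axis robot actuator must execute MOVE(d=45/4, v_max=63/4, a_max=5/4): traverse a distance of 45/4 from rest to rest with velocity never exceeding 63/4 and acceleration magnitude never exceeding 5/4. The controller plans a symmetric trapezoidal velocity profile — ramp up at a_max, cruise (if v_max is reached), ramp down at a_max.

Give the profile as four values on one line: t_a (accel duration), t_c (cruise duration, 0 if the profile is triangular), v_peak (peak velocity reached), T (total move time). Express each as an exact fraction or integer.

(v_max)²/a_max = (63/4)²/(5/4) = 3969/20
45/4 < 3969/20 so t_c = 0
v_peak = √(45/4·5/4) = √(225/16) = 15/4
t_a = (15/4)/(5/4) = 3; t_c = 0
T = 2·3 = 6

t_a=3 t_c=0 v_peak=15/4 T=6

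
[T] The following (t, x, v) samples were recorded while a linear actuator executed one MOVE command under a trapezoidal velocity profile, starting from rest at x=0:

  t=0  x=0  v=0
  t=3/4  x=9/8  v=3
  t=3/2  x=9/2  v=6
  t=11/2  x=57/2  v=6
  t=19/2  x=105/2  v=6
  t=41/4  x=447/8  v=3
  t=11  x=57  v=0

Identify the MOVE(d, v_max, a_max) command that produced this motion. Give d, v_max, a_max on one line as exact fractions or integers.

final state: t=11, x=57, v=0 → d = 57
a_max = (3−0)/(3/4−0) = 4
max v = 6 over t∈[3/2,19/2] → v_max = 6
check: 6·(3/2+8) = 57 ✓

d=57 v_max=6 a_max=4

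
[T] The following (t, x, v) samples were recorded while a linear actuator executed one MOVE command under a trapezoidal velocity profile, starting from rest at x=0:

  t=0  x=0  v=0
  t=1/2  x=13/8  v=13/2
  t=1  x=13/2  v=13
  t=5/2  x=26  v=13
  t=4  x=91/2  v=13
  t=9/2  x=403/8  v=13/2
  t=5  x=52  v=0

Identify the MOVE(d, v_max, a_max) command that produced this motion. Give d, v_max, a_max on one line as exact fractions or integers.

d=52 v_max=13 a_max=13

final state: t=5, x=52, v=0 → d = 52
a_max = (13/2−0)/(1/2−0) = 13
max v = 13 over t∈[1,4] → v_max = 13
check: 13·(1+3) = 52 ✓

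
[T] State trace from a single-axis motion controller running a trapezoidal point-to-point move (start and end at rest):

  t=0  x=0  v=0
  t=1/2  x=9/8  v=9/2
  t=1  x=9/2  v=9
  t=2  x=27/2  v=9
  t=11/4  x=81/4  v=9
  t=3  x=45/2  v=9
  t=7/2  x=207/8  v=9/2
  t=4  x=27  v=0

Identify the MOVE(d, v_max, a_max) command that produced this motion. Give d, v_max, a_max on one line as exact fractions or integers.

final state: t=4, x=27, v=0 → d = 27
a_max = (9/2−0)/(1/2−0) = 9
max v = 9 over t∈[1,3] → v_max = 9
check: 9·(1+2) = 27 ✓

d=27 v_max=9 a_max=9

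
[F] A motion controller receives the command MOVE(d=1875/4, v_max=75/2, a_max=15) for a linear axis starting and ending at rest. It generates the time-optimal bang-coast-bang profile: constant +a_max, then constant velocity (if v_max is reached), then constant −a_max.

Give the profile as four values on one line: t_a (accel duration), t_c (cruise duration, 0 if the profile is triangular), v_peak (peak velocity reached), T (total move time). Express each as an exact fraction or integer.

t_a=5/2 t_c=10 v_peak=75/2 T=15

(v_max)²/a_max = (75/2)²/15 = 375/4
1875/4 ≥ 375/4 so v_max reached
t_a = (75/2)/15 = 5/2; v_peak = 75/2
d_cruise = 1875/4 − 375/4 = 375; t_c = 375/(75/2) = 10
T = 2·5/2 + 10 = 15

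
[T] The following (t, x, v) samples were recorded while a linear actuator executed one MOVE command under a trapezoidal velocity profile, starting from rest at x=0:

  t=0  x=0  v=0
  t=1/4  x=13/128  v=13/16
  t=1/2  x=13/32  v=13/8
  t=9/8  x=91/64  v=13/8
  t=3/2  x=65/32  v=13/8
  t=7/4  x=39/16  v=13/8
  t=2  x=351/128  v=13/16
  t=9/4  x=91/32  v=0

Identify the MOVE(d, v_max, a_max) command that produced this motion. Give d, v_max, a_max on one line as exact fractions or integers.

d=91/32 v_max=13/8 a_max=13/4

final state: t=9/4, x=91/32, v=0 → d = 91/32
a_max = (13/16−0)/(1/4−0) = 13/4
max v = 13/8 over t∈[1/2,7/4] → v_max = 13/8
check: 13/8·(1/2+5/4) = 91/32 ✓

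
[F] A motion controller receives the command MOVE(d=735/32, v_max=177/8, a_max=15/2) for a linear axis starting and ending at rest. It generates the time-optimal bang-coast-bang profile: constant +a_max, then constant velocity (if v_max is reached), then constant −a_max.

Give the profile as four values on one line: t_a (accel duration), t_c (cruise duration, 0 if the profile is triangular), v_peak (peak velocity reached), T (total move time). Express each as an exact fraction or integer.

v_max²/a_max = (177/8)²/(15/2) = 10443/160
735/32 < 10443/160 so t_c = 0
v_peak = √(735/32·15/2) = √(11025/64) = 105/8
t_a = (105/8)/(15/2) = 7/4; t_c = 0
T = 2·7/4 = 7/2

t_a=7/4 t_c=0 v_peak=105/8 T=7/2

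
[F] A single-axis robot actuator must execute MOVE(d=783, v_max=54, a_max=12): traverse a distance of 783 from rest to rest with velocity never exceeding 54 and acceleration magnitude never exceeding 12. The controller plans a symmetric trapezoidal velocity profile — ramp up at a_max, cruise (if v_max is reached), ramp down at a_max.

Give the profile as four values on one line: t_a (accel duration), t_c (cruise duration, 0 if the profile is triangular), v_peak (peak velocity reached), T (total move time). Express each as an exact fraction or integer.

t_a=9/2 t_c=10 v_peak=54 T=19

vₘ²/aₘ = 54²/12 = 243
783 ≥ 243 ⇒ cruise phase
t_a = 54/12 = 9/2; v_peak = 54
d_cruise = 783 − 243 = 540; t_c = 540/54 = 10
T = 2·9/2 + 10 = 19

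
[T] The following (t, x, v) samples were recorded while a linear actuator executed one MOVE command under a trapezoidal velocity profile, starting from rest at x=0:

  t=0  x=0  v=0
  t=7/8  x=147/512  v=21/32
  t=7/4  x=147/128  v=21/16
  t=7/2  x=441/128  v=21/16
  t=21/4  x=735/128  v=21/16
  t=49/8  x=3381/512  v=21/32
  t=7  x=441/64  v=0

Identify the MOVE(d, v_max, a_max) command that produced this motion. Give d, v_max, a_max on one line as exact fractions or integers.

final state: t=7, x=441/64, v=0 → d = 441/64
a_max = (21/32−0)/(7/8−0) = 3/4
max v = 21/16 over t∈[7/4,21/4] → v_max = 21/16
check: 21/16·(7/4+7/2) = 441/64 ✓

d=441/64 v_max=21/16 a_max=3/4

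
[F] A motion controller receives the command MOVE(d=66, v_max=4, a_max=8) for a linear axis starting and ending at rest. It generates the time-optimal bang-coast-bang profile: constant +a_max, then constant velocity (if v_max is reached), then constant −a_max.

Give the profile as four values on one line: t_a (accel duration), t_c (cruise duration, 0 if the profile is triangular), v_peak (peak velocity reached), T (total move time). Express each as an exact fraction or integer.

t_a=1/2 t_c=16 v_peak=4 T=17

vₘ²/aₘ = 4²/8 = 2
66 ≥ 2 → trapezoidal
t_a = 4/8 = 1/2; v_peak = 4
d_cruise = 66 − 2 = 64; t_c = 64/4 = 16
T = 2·1/2 + 16 = 17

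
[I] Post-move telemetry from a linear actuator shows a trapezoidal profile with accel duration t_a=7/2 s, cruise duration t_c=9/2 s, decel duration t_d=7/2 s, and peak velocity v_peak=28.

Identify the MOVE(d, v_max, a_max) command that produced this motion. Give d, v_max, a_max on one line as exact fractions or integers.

d=224 v_max=28 a_max=8

a_max = 28/(7/2) = 8
d_a = ½·28·7/2 = 49; d_c = 28·9/2 = 126
d = 2·49 + 126 = 224
t_c = 9/2 > 0 ⇒ limit active, v_max = 28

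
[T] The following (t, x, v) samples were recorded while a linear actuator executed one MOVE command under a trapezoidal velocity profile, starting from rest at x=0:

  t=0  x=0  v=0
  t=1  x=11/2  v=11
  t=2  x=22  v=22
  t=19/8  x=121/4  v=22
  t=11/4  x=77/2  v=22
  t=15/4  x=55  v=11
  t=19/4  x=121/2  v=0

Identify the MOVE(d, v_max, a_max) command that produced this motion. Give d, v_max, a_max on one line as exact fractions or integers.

final state: t=19/4, x=121/2, v=0 → d = 121/2
a_max = (11−0)/(1−0) = 11
max v = 22 over t∈[2,11/4] → v_max = 22
check: 22·(2+3/4) = 121/2 ✓

d=121/2 v_max=22 a_max=11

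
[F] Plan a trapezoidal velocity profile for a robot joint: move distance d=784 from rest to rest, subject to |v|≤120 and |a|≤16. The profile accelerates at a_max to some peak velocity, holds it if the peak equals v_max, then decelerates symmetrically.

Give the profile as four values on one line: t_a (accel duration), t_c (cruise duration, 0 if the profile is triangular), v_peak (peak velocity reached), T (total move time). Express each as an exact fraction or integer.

vₘ²/aₘ = 120²/16 = 900
784 < 900 so t_c = 0
v_peak = √(784·16) = √12544 = 112
t_a = 112/16 = 7; t_c = 0
T = 2·7 = 14

t_a=7 t_c=0 v_peak=112 T=14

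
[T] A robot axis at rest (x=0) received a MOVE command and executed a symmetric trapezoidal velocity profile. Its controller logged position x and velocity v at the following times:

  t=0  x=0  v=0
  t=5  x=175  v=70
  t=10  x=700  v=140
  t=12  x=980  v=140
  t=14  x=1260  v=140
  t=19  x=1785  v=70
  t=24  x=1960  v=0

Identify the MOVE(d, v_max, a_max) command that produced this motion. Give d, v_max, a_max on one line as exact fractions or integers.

final state: t=24, x=1960, v=0 → d = 1960
a_max = (70−0)/(5−0) = 14
max v = 140 over t∈[10,14] → v_max = 140
check: 140·(10+4) = 1960 ✓

d=1960 v_max=140 a_max=14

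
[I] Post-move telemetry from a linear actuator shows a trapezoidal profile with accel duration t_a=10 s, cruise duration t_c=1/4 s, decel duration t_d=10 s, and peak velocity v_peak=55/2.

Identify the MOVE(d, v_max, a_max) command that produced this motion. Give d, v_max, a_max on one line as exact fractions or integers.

a_max = (55/2)/10 = 11/4
d_a = ½·55/2·10 = 275/2; d_c = 55/2·1/4 = 55/8
d = 2·275/2 + 55/8 = 2255/8
t_c = 1/4 > 0 so v_max = 55/2

d=2255/8 v_max=55/2 a_max=11/4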